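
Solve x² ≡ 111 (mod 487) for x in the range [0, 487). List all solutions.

Since 487 ≡ 3 (mod 4), a square root of 111 is 111^((487+1)/4) = 111^122 mod 487.
Repeated squaring: 111^2≡146, 111^4≡375, 111^8≡369, 111^16≡288, 111^32≡154, 111^64≡340 (mod 487).
111^122 = 111^(64+32+16+8+2) ≡ 164 (mod 487).
Check: 164² = 26896 ≡ 111 (mod 487). The two roots are 164 and 323.

164, 323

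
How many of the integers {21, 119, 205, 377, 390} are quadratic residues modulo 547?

4

(21/547) = +1 → QR.
(119/547) = +1 → QR.
(205/547) = +1 → QR.
(377/547) = +1 → QR.
(390/547) = -1 → non-residue.
Total quadratic residues among the 5: 4.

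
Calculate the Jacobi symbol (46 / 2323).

0

Pull out 2: since 2323 ≡ 3 (mod 8), (2/2323) = -1.
Reciprocity: 23 ≡ 3 and 2323 ≡ 3 (mod 4), so (23/2323) = −(2323/23).
Reduce top mod 23: now compute (0/23).
Top reduces to 0: gcd > 1, so the symbol is 0.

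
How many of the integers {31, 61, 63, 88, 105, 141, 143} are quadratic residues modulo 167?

(31/167) = +1 → QR.
(61/167) = +1 → QR.
(63/167) = +1 → QR.
(88/167) = +1 → QR.
(105/167) = -1 → non-residue.
(141/167) = +1 → QR.
(143/167) = -1 → non-residue.
Total quadratic residues among the 7: 5.

5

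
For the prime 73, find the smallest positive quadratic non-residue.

5

(2/73) = +1, so 2 is a residue.
(3/73) = +1, so 3 is a residue.
(4/73) = +1, so 4 is a residue.
(5/73) = −1, so 5 is the smallest positive non-residue mod 73.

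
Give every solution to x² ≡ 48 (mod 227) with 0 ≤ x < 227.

Since 227 ≡ 3 (mod 4), a square root of 48 is 48^((227+1)/4) = 48^57 mod 227.
Repeated squaring: 48^2≡34, 48^4≡21, 48^8≡214, 48^16≡169, 48^32≡186 (mod 227).
48^57 = 48^(32+16+8+1) ≡ 27 (mod 227).
Check: 27² = 729 ≡ 48 (mod 227). The two roots are 27 and 200.

27, 200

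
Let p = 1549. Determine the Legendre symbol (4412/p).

First reduce: 4412 ≡ 1314 (mod 1549).
Pull out 2: since 1549 ≡ 5 (mod 8), (2/1549) = -1.
Reciprocity: 657 ≡ 1 and 1549 ≡ 1 (mod 4), so (657/1549) = +(1549/657).
Reduce top mod 657: now compute (235/657).
Reciprocity: 235 ≡ 3 and 657 ≡ 1 (mod 4), so (235/657) = +(657/235).
Reduce top mod 235: now compute (187/235).
Reciprocity: 187 ≡ 3 and 235 ≡ 3 (mod 4), so (187/235) = −(235/187).
Reduce top mod 187: now compute (48/187).
Pull out 2^4: since 187 ≡ 3 (mod 8), (2/187) = -1, so (2/187)^4 = +1.
Reciprocity: 3 ≡ 3 and 187 ≡ 3 (mod 4), so (3/187) = −(187/3).
Reduce top mod 3: now compute (1/3).
Reached (1/3) = 1. Collecting the sign flips along the way, the symbol is -1.

-1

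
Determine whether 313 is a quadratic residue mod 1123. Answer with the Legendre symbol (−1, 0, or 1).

-1

Reciprocity: 313 ≡ 1 and 1123 ≡ 3 (mod 4), so (313/1123) = +(1123/313).
Reduce top mod 313: now compute (184/313).
Pull out 2^3: since 313 ≡ 1 (mod 8), (2/313) = +1, so (2/313)^3 = +1.
Reciprocity: 23 ≡ 3 and 313 ≡ 1 (mod 4), so (23/313) = +(313/23).
Reduce top mod 23: now compute (14/23).
Pull out 2: since 23 ≡ 7 (mod 8), (2/23) = +1.
Reciprocity: 7 ≡ 3 and 23 ≡ 3 (mod 4), so (7/23) = −(23/7).
Reduce top mod 7: now compute (2/7).
Pull out 2: since 7 ≡ 7 (mod 8), (2/7) = +1.
Reached (1/7) = 1. Collecting the sign flips along the way, the symbol is -1.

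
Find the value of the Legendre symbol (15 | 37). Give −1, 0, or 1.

Reciprocity: 15 ≡ 3 and 37 ≡ 1 (mod 4), so (15/37) = +(37/15).
Reduce top mod 15: now compute (7/15).
Reciprocity: 7 ≡ 3 and 15 ≡ 3 (mod 4), so (7/15) = −(15/7).
Reduce top mod 7: now compute (1/7).
Reached (1/7) = 1. Collecting the sign flips along the way, the symbol is -1.

-1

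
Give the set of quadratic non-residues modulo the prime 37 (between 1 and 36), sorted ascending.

Square k = 1,…,18 (k and 37−k give the same square):
1²=1, 2²=4, 3²=9, 4²=16, 5²=25, 6²=36, 7²≡12, 8²≡27, 9²≡7, 10²≡26, 11²≡10, 12²≡33, 13²≡21, 14²≡11, 15²≡3, 16²≡34, 17²≡30, 18²≡28 (mod 37).
The residues are {1, 3, 4, 7, 9, 10, 11, 12, 16, 21, 25, 26, 27, 28, 30, 33, 34, 36}; the non-residues are the remaining 18 nonzero classes.

2,5,6,8,13,14,15,17,18,19,20,22,23,24,29,31,32,35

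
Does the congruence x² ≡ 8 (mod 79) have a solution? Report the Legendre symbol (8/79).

1

Pull out 2^3: since 79 ≡ 7 (mod 8), (2/79) = +1, so (2/79)^3 = +1.
Reached (1/79) = 1. Collecting the sign flips along the way, the symbol is +1.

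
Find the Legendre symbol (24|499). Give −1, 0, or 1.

1

Pull out 2^3: since 499 ≡ 3 (mod 8), (2/499) = -1, so (2/499)^3 = -1.
Reciprocity: 3 ≡ 3 and 499 ≡ 3 (mod 4), so (3/499) = −(499/3).
Reduce top mod 3: now compute (1/3).
Reached (1/3) = 1. Collecting the sign flips along the way, the symbol is +1.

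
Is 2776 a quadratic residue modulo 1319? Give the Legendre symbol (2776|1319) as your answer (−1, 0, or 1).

First reduce: 2776 ≡ 138 (mod 1319).
Pull out 2: since 1319 ≡ 7 (mod 8), (2/1319) = +1.
Reciprocity: 69 ≡ 1 and 1319 ≡ 3 (mod 4), so (69/1319) = +(1319/69).
Reduce top mod 69: now compute (8/69).
Pull out 2^3: since 69 ≡ 5 (mod 8), (2/69) = -1, so (2/69)^3 = -1.
Reached (1/69) = 1. Collecting the sign flips along the way, the symbol is -1.

-1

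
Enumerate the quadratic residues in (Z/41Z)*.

1 2 4 5 8 9 10 16 18 20 21 23 25 31 32 33 36 37 39 40

Square k = 1,…,20 (k and 41−k give the same square):
1²=1, 2²=4, 3²=9, 4²=16, 5²=25, 6²=36, 7²≡8, 8²≡23, 9²≡40, 10²≡18, 11²≡39, 12²≡21, 13²≡5, 14²≡32, 15²≡20, 16²≡10, 17²≡2, 18²≡37, 19²≡33, 20²≡31 (mod 41).
So the quadratic residues mod 41 are {1, 2, 4, 5, 8, 9, 10, 16, 18, 20, 21, 23, 25, 31, 32, 33, 36, 37, 39, 40}.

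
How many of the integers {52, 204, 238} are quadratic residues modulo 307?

(52/307) = -1 → non-residue.
(204/307) = -1 → non-residue.
(238/307) = -1 → non-residue.
Total quadratic residues among the 3: 0.

0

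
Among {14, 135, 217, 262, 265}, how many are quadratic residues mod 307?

2

(14/307) = -1 → non-residue.
(135/307) = +1 → QR.
(217/307) = -1 → non-residue.
(262/307) = +1 → QR.
(265/307) = -1 → non-residue.
Total quadratic residues among the 5: 2.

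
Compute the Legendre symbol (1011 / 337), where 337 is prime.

First reduce: 1011 ≡ 0 (mod 337).
Top reduces to 0: gcd > 1, so the symbol is 0.

0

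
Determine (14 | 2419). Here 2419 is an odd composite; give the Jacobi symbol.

1

Pull out 2: since 2419 ≡ 3 (mod 8), (2/2419) = -1.
Reciprocity: 7 ≡ 3 and 2419 ≡ 3 (mod 4), so (7/2419) = −(2419/7).
Reduce top mod 7: now compute (4/7).
Pull out 2^2: since 7 ≡ 7 (mod 8), (2/7) = +1, so (2/7)^2 = +1.
Reached (1/7) = 1. Collecting the sign flips along the way, the symbol is +1.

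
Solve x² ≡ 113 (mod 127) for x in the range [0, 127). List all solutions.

42, 85

Since 127 ≡ 3 (mod 4), a square root of 113 is 113^((127+1)/4) = 113^32 mod 127.
Repeated squaring: 113^2≡69, 113^4≡62, 113^8≡34, 113^16≡13, 113^32≡42 (mod 127).
113^32 = 113^(32) ≡ 42 (mod 127).
Check: 42² = 1764 ≡ 113 (mod 127). The two roots are 42 and 85.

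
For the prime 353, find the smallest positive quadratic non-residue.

(2/353) = +1, so 2 is a residue.
(3/353) = −1, so 3 is the smallest positive non-residue mod 353.

3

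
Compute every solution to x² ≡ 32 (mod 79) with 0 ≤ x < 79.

Since 79 ≡ 3 (mod 4), a square root of 32 is 32^((79+1)/4) = 32^20 mod 79.
Repeated squaring: 32^2≡76, 32^4≡9, 32^8≡2, 32^16≡4 (mod 79).
32^20 = 32^(16+4) ≡ 36 (mod 79).
Check: 36² = 1296 ≡ 32 (mod 79). The two roots are 36 and 43.

36, 43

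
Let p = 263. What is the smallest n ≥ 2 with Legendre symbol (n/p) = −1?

(2/263) = +1, so 2 is a residue.
(3/263) = +1, so 3 is a residue.
(4/263) = +1, so 4 is a residue.
(5/263) = −1, so 5 is the smallest positive non-residue mod 263.

5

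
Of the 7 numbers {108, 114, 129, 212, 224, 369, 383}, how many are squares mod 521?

(108/521) = -1 → non-residue.
(114/521) = +1 → QR.
(129/521) = +1 → QR.
(212/521) = +1 → QR.
(224/521) = -1 → non-residue.
(369/521) = -1 → non-residue.
(383/521) = +1 → QR.
Total quadratic residues among the 7: 4.

4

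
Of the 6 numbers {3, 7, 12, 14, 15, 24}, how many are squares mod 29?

(3/29) = -1 → non-residue.
(7/29) = +1 → QR.
(12/29) = -1 → non-residue.
(14/29) = -1 → non-residue.
(15/29) = -1 → non-residue.
(24/29) = +1 → QR.
Total quadratic residues among the 6: 2.

2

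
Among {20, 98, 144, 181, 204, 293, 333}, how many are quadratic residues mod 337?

(20/337) = -1 → non-residue.
(98/337) = +1 → QR.
(144/337) = +1 → QR.
(181/337) = +1 → QR.
(204/337) = -1 → non-residue.
(293/337) = -1 → non-residue.
(333/337) = +1 → QR.
Total quadratic residues among the 7: 4.

4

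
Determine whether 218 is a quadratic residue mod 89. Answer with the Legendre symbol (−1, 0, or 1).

First reduce: 218 ≡ 40 (mod 89).
Pull out 2^3: since 89 ≡ 1 (mod 8), (2/89) = +1, so (2/89)^3 = +1.
Reciprocity: 5 ≡ 1 and 89 ≡ 1 (mod 4), so (5/89) = +(89/5).
Reduce top mod 5: now compute (4/5).
Pull out 2^2: since 5 ≡ 5 (mod 8), (2/5) = -1, so (2/5)^2 = +1.
Reached (1/5) = 1. Collecting the sign flips along the way, the symbol is +1.

1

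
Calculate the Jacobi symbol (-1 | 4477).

1

First reduce: -1 ≡ 4476 (mod 4477).
Pull out 2^2: since 4477 ≡ 5 (mod 8), (2/4477) = -1, so (2/4477)^2 = +1.
Reciprocity: 1119 ≡ 3 and 4477 ≡ 1 (mod 4), so (1119/4477) = +(4477/1119).
Reduce top mod 1119: now compute (1/1119).
Reached (1/1119) = 1. Collecting the sign flips along the way, the symbol is +1.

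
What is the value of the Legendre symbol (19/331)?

1

Reciprocity: 19 ≡ 3 and 331 ≡ 3 (mod 4), so (19/331) = −(331/19).
Reduce top mod 19: now compute (8/19).
Pull out 2^3: since 19 ≡ 3 (mod 8), (2/19) = -1, so (2/19)^3 = -1.
Reached (1/19) = 1. Collecting the sign flips along the way, the symbol is +1.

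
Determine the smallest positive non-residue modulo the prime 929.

3

(2/929) = +1, so 2 is a residue.
(3/929) = −1, so 3 is the smallest positive non-residue mod 929.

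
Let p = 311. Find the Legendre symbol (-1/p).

Euler's criterion: (-1/311) ≡ 310^155 (mod 311).
310^2 ≡ 1 (mod 311)
310^4 ≡ 1 (mod 311)
310^8 ≡ 1 (mod 311)
310^16 ≡ 1 (mod 311)
310^32 ≡ 1 (mod 311)
310^64 ≡ 1 (mod 311)
310^128 ≡ 1 (mod 311)
310^155 = 310^(128+16+8+2+1) ≡ 310 (mod 311).
Result is 310 ≡ −1, so (-1/311) = −1.

-1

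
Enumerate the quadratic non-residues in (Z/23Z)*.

Square k = 1,…,11 (k and 23−k give the same square):
1²=1, 2²=4, 3²=9, 4²=16, 5²≡2, 6²≡13, 7²≡3, 8²≡18, 9²≡12, 10²≡8, 11²≡6 (mod 23).
The residues are {1, 2, 3, 4, 6, 8, 9, 12, 13, 16, 18}; the non-residues are the remaining 11 nonzero classes.

5 7 10 11 14 15 17 19 20 21 22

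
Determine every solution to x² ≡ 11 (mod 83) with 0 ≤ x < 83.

Since 83 ≡ 3 (mod 4), a square root of 11 is 11^((83+1)/4) = 11^21 mod 83.
Repeated squaring: 11^2≡38, 11^4≡33, 11^8≡10, 11^16≡17 (mod 83).
11^21 = 11^(16+4+1) ≡ 29 (mod 83).
Check: 29² = 841 ≡ 11 (mod 83). The two roots are 29 and 54.

29, 54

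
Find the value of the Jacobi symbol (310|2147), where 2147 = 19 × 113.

-1

Pull out 2: since 2147 ≡ 3 (mod 8), (2/2147) = -1.
Reciprocity: 155 ≡ 3 and 2147 ≡ 3 (mod 4), so (155/2147) = −(2147/155).
Reduce top mod 155: now compute (132/155).
Pull out 2^2: since 155 ≡ 3 (mod 8), (2/155) = -1, so (2/155)^2 = +1.
Reciprocity: 33 ≡ 1 and 155 ≡ 3 (mod 4), so (33/155) = +(155/33).
Reduce top mod 33: now compute (23/33).
Reciprocity: 23 ≡ 3 and 33 ≡ 1 (mod 4), so (23/33) = +(33/23).
Reduce top mod 23: now compute (10/23).
Pull out 2: since 23 ≡ 7 (mod 8), (2/23) = +1.
Reciprocity: 5 ≡ 1 and 23 ≡ 3 (mod 4), so (5/23) = +(23/5).
Reduce top mod 5: now compute (3/5).
Reciprocity: 3 ≡ 3 and 5 ≡ 1 (mod 4), so (3/5) = +(5/3).
Reduce top mod 3: now compute (2/3).
Pull out 2: since 3 ≡ 3 (mod 8), (2/3) = -1.
Reached (1/3) = 1. Collecting the sign flips along the way, the symbol is -1.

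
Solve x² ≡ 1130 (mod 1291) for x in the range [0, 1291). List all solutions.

246, 1045

Since 1291 ≡ 3 (mod 4), a square root of 1130 is 1130^((1291+1)/4) = 1130^323 mod 1291.
Repeated squaring: 1130^2≡101, 1130^4≡1164, 1130^8≡637, 1130^16≡395, 1130^32≡1105, 1130^64≡1030, 1130^128≡989, 1130^256≡834 (mod 1291).
1130^323 = 1130^(256+64+2+1) ≡ 246 (mod 1291).
Check: 246² = 60516 ≡ 1130 (mod 1291). The two roots are 246 and 1045.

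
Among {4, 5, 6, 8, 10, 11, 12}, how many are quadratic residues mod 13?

(4/13) = +1 → QR.
(5/13) = -1 → non-residue.
(6/13) = -1 → non-residue.
(8/13) = -1 → non-residue.
(10/13) = +1 → QR.
(11/13) = -1 → non-residue.
(12/13) = +1 → QR.
Total quadratic residues among the 7: 3.

3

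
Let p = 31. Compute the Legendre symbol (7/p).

Reciprocity: 7 ≡ 3 and 31 ≡ 3 (mod 4), so (7/31) = −(31/7).
Reduce top mod 7: now compute (3/7).
Reciprocity: 3 ≡ 3 and 7 ≡ 3 (mod 4), so (3/7) = −(7/3).
Reduce top mod 3: now compute (1/3).
Reached (1/3) = 1. Collecting the sign flips along the way, the symbol is +1.

1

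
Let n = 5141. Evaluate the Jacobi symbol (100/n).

Pull out 2^2: since 5141 ≡ 5 (mod 8), (2/5141) = -1, so (2/5141)^2 = +1.
Reciprocity: 25 ≡ 1 and 5141 ≡ 1 (mod 4), so (25/5141) = +(5141/25).
Reduce top mod 25: now compute (16/25).
Pull out 2^4: since 25 ≡ 1 (mod 8), (2/25) = +1, so (2/25)^4 = +1.
Reached (1/25) = 1. Collecting the sign flips along the way, the symbol is +1.

1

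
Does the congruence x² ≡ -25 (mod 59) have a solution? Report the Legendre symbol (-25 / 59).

Euler's criterion: (-25/59) ≡ 34^29 (mod 59).
34^2 ≡ 35 (mod 59)
34^4 ≡ 45 (mod 59)
34^8 ≡ 19 (mod 59)
34^16 ≡ 7 (mod 59)
34^29 = 34^(16+8+4+1) ≡ 58 (mod 59).
Result is 58 ≡ −1, so (-25/59) = −1.

-1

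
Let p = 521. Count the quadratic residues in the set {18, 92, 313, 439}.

2

(18/521) = +1 → QR.
(92/521) = -1 → non-residue.
(313/521) = +1 → QR.
(439/521) = -1 → non-residue.
Total quadratic residues among the 4: 2.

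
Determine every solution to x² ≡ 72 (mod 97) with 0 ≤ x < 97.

97 ≡ 1 (mod 4), so we find a root by search.
Trying successive values, 13² = 169 ≡ 72 (mod 97). The other root is 97 − 13 = 84.

13, 84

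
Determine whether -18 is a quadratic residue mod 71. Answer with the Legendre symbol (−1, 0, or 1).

-1

First reduce: -18 ≡ 53 (mod 71).
Reciprocity: 53 ≡ 1 and 71 ≡ 3 (mod 4), so (53/71) = +(71/53).
Reduce top mod 53: now compute (18/53).
Pull out 2: since 53 ≡ 5 (mod 8), (2/53) = -1.
Reciprocity: 9 ≡ 1 and 53 ≡ 1 (mod 4), so (9/53) = +(53/9).
Reduce top mod 9: now compute (8/9).
Pull out 2^3: since 9 ≡ 1 (mod 8), (2/9) = +1, so (2/9)^3 = +1.
Reached (1/9) = 1. Collecting the sign flips along the way, the symbol is -1.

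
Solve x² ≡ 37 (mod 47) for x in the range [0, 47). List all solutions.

15, 32

Since 47 ≡ 3 (mod 4), a square root of 37 is 37^((47+1)/4) = 37^12 mod 47.
Repeated squaring: 37^2≡6, 37^4≡36, 37^8≡27 (mod 47).
37^12 = 37^(8+4) ≡ 32 (mod 47).
Check: 32² = 1024 ≡ 37 (mod 47). The two roots are 15 and 32.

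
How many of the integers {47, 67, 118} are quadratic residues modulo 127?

1

(47/127) = +1 → QR.
(67/127) = -1 → non-residue.
(118/127) = -1 → non-residue.
Total quadratic residues among the 3: 1.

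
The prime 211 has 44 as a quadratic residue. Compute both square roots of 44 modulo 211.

Since 211 ≡ 3 (mod 4), a square root of 44 is 44^((211+1)/4) = 44^53 mod 211.
Repeated squaring: 44^2≡37, 44^4≡103, 44^8≡59, 44^16≡105, 44^32≡53 (mod 211).
44^53 = 44^(32+16+4+1) ≡ 172 (mod 211).
Check: 172² = 29584 ≡ 44 (mod 211). The two roots are 39 and 172.

39, 172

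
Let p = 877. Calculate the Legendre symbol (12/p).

Pull out 2^2: since 877 ≡ 5 (mod 8), (2/877) = -1, so (2/877)^2 = +1.
Reciprocity: 3 ≡ 3 and 877 ≡ 1 (mod 4), so (3/877) = +(877/3).
Reduce top mod 3: now compute (1/3).
Reached (1/3) = 1. Collecting the sign flips along the way, the symbol is +1.

1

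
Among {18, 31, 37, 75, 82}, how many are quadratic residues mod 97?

(18/97) = +1 → QR.
(31/97) = +1 → QR.
(37/97) = -1 → non-residue.
(75/97) = +1 → QR.
(82/97) = -1 → non-residue.
Total quadratic residues among the 5: 3.

3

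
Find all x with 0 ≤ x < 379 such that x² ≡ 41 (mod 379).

44, 335

Since 379 ≡ 3 (mod 4), a square root of 41 is 41^((379+1)/4) = 41^95 mod 379.
Repeated squaring: 41^2≡165, 41^4≡316, 41^8≡179, 41^16≡205, 41^32≡335, 41^64≡41 (mod 379).
41^95 = 41^(64+16+8+4+2+1) ≡ 335 (mod 379).
Check: 335² = 112225 ≡ 41 (mod 379). The two roots are 44 and 335.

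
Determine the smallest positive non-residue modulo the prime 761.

3

(2/761) = +1, so 2 is a residue.
(3/761) = −1, so 3 is the smallest positive non-residue mod 761.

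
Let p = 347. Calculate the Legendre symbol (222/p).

1

Pull out 2: since 347 ≡ 3 (mod 8), (2/347) = -1.
Reciprocity: 111 ≡ 3 and 347 ≡ 3 (mod 4), so (111/347) = −(347/111).
Reduce top mod 111: now compute (14/111).
Pull out 2: since 111 ≡ 7 (mod 8), (2/111) = +1.
Reciprocity: 7 ≡ 3 and 111 ≡ 3 (mod 4), so (7/111) = −(111/7).
Reduce top mod 7: now compute (6/7).
Pull out 2: since 7 ≡ 7 (mod 8), (2/7) = +1.
Reciprocity: 3 ≡ 3 and 7 ≡ 3 (mod 4), so (3/7) = −(7/3).
Reduce top mod 3: now compute (1/3).
Reached (1/3) = 1. Collecting the sign flips along the way, the symbol is +1.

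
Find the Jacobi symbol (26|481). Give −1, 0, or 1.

0

Pull out 2: since 481 ≡ 1 (mod 8), (2/481) = +1.
Reciprocity: 13 ≡ 1 and 481 ≡ 1 (mod 4), so (13/481) = +(481/13).
Reduce top mod 13: now compute (0/13).
Top reduces to 0: gcd > 1, so the symbol is 0.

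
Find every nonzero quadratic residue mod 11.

Square k = 1,…,5 (k and 11−k give the same square):
1²=1, 2²=4, 3²=9, 4²≡5, 5²≡3 (mod 11).
So the quadratic residues mod 11 are {1, 3, 4, 5, 9}.

1,3,4,5,9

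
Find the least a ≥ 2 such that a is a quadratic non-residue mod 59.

2

(2/59) = −1, so 2 is the smallest positive non-residue mod 59.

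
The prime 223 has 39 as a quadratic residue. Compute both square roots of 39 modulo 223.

Since 223 ≡ 3 (mod 4), a square root of 39 is 39^((223+1)/4) = 39^56 mod 223.
Repeated squaring: 39^2≡183, 39^4≡39, 39^8≡183, 39^16≡39, 39^32≡183 (mod 223).
39^56 = 39^(32+16+8) ≡ 183 (mod 223).
Check: 183² = 33489 ≡ 39 (mod 223). The two roots are 40 and 183.

40, 183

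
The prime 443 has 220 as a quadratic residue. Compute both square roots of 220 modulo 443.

Since 443 ≡ 3 (mod 4), a square root of 220 is 220^((443+1)/4) = 220^111 mod 443.
Repeated squaring: 220^2≡113, 220^4≡365, 220^8≡325, 220^16≡191, 220^32≡155, 220^64≡103 (mod 443).
220^111 = 220^(64+32+8+4+2+1) ≡ 198 (mod 443).
Check: 198² = 39204 ≡ 220 (mod 443). The two roots are 198 and 245.

198, 245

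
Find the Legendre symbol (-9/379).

Euler's criterion: (-9/379) ≡ 370^189 (mod 379).
370^2 ≡ 81 (mod 379)
370^4 ≡ 118 (mod 379)
370^8 ≡ 280 (mod 379)
370^16 ≡ 326 (mod 379)
370^32 ≡ 156 (mod 379)
370^64 ≡ 80 (mod 379)
370^128 ≡ 336 (mod 379)
370^189 = 370^(128+32+16+8+4+1) ≡ 378 (mod 379).
Result is 378 ≡ −1, so (-9/379) = −1.

-1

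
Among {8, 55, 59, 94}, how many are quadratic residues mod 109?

1

(8/109) = -1 → non-residue.
(55/109) = -1 → non-residue.
(59/109) = -1 → non-residue.
(94/109) = +1 → QR.
Total quadratic residues among the 4: 1.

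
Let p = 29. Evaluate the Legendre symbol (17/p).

Euler's criterion: (17/29) ≡ 17^14 (mod 29).
17^2 ≡ 28 (mod 29)
17^4 ≡ 1 (mod 29)
17^8 ≡ 1 (mod 29)
17^14 = 17^(8+4+2) ≡ 28 (mod 29).
Result is 28 ≡ −1, so (17/29) = −1.

-1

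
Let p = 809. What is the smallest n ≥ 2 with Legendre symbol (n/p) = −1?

3

(2/809) = +1, so 2 is a residue.
(3/809) = −1, so 3 is the smallest positive non-residue mod 809.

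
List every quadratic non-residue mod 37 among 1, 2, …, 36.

Square k = 1,…,18 (k and 37−k give the same square):
1²=1, 2²=4, 3²=9, 4²=16, 5²=25, 6²=36, 7²≡12, 8²≡27, 9²≡7, 10²≡26, 11²≡10, 12²≡33, 13²≡21, 14²≡11, 15²≡3, 16²≡34, 17²≡30, 18²≡28 (mod 37).
The residues are {1, 3, 4, 7, 9, 10, 11, 12, 16, 21, 25, 26, 27, 28, 30, 33, 34, 36}; the non-residues are the remaining 18 nonzero classes.

2 5 6 8 13 14 15 17 18 19 20 22 23 24 29 31 32 35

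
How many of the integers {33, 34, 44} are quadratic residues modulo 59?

(33/59) = -1 → non-residue.
(34/59) = -1 → non-residue.
(44/59) = -1 → non-residue.
Total quadratic residues among the 3: 0.

0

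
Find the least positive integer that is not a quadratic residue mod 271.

(2/271) = +1, so 2 is a residue.
(3/271) = −1, so 3 is the smallest positive non-residue mod 271.

3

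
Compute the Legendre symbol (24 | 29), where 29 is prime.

Pull out 2^3: since 29 ≡ 5 (mod 8), (2/29) = -1, so (2/29)^3 = -1.
Reciprocity: 3 ≡ 3 and 29 ≡ 1 (mod 4), so (3/29) = +(29/3).
Reduce top mod 3: now compute (2/3).
Pull out 2: since 3 ≡ 3 (mod 8), (2/3) = -1.
Reached (1/3) = 1. Collecting the sign flips along the way, the symbol is +1.

1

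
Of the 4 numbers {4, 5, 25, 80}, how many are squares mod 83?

(4/83) = +1 → QR.
(5/83) = -1 → non-residue.
(25/83) = +1 → QR.
(80/83) = -1 → non-residue.
Total quadratic residues among the 4: 2.

2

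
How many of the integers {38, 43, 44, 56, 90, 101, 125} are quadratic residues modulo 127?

2

(38/127) = +1 → QR.
(43/127) = -1 → non-residue.
(44/127) = +1 → QR.
(56/127) = -1 → non-residue.
(90/127) = -1 → non-residue.
(101/127) = -1 → non-residue.
(125/127) = -1 → non-residue.
Total quadratic residues among the 7: 2.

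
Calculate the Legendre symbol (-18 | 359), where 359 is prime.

Euler's criterion: (-18/359) ≡ 341^179 (mod 359).
341^2 ≡ 324 (mod 359)
341^4 ≡ 148 (mod 359)
341^8 ≡ 5 (mod 359)
341^16 ≡ 25 (mod 359)
341^32 ≡ 266 (mod 359)
341^64 ≡ 33 (mod 359)
341^128 ≡ 12 (mod 359)
341^179 = 341^(128+32+16+2+1) ≡ 358 (mod 359).
Result is 358 ≡ −1, so (-18/359) = −1.

-1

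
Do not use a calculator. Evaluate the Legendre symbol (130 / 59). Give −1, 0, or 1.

1

First reduce: 130 ≡ 12 (mod 59).
Pull out 2^2: since 59 ≡ 3 (mod 8), (2/59) = -1, so (2/59)^2 = +1.
Reciprocity: 3 ≡ 3 and 59 ≡ 3 (mod 4), so (3/59) = −(59/3).
Reduce top mod 3: now compute (2/3).
Pull out 2: since 3 ≡ 3 (mod 8), (2/3) = -1.
Reached (1/3) = 1. Collecting the sign flips along the way, the symbol is +1.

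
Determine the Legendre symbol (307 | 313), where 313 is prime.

Euler's criterion: (307/313) ≡ 307^156 (mod 313).
307^2 ≡ 36 (mod 313)
307^4 ≡ 44 (mod 313)
307^8 ≡ 58 (mod 313)
307^16 ≡ 234 (mod 313)
307^32 ≡ 294 (mod 313)
307^64 ≡ 48 (mod 313)
307^128 ≡ 113 (mod 313)
307^156 = 307^(128+16+8+4) ≡ 1 (mod 313).
Result is 1, so (307/313) = 1.

1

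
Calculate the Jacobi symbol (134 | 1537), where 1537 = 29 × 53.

-1

Pull out 2: since 1537 ≡ 1 (mod 8), (2/1537) = +1.
Reciprocity: 67 ≡ 3 and 1537 ≡ 1 (mod 4), so (67/1537) = +(1537/67).
Reduce top mod 67: now compute (63/67).
Reciprocity: 63 ≡ 3 and 67 ≡ 3 (mod 4), so (63/67) = −(67/63).
Reduce top mod 63: now compute (4/63).
Pull out 2^2: since 63 ≡ 7 (mod 8), (2/63) = +1, so (2/63)^2 = +1.
Reached (1/63) = 1. Collecting the sign flips along the way, the symbol is -1.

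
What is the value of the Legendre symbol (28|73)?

Pull out 2^2: since 73 ≡ 1 (mod 8), (2/73) = +1, so (2/73)^2 = +1.
Reciprocity: 7 ≡ 3 and 73 ≡ 1 (mod 4), so (7/73) = +(73/7).
Reduce top mod 7: now compute (3/7).
Reciprocity: 3 ≡ 3 and 7 ≡ 3 (mod 4), so (3/7) = −(7/3).
Reduce top mod 3: now compute (1/3).
Reached (1/3) = 1. Collecting the sign flips along the way, the symbol is -1.

-1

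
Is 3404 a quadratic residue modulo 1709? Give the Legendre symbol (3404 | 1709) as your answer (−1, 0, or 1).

First reduce: 3404 ≡ 1695 (mod 1709).
Reciprocity: 1695 ≡ 3 and 1709 ≡ 1 (mod 4), so (1695/1709) = +(1709/1695).
Reduce top mod 1695: now compute (14/1695).
Pull out 2: since 1695 ≡ 7 (mod 8), (2/1695) = +1.
Reciprocity: 7 ≡ 3 and 1695 ≡ 3 (mod 4), so (7/1695) = −(1695/7).
Reduce top mod 7: now compute (1/7).
Reached (1/7) = 1. Collecting the sign flips along the way, the symbol is -1.

-1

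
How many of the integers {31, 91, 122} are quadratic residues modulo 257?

(31/257) = +1 → QR.
(91/257) = -1 → non-residue.
(122/257) = +1 → QR.
Total quadratic residues among the 3: 2.

2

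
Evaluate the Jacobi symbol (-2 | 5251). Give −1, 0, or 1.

First reduce: -2 ≡ 5249 (mod 5251).
Reciprocity: 5249 ≡ 1 and 5251 ≡ 3 (mod 4), so (5249/5251) = +(5251/5249).
Reduce top mod 5249: now compute (2/5249).
Pull out 2: since 5249 ≡ 1 (mod 8), (2/5249) = +1.
Reached (1/5249) = 1. Collecting the sign flips along the way, the symbol is +1.

1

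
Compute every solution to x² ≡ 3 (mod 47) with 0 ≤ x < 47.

Since 47 ≡ 3 (mod 4), a square root of 3 is 3^((47+1)/4) = 3^12 mod 47.
Repeated squaring: 3^2≡9, 3^4≡34, 3^8≡28 (mod 47).
3^12 = 3^(8+4) ≡ 12 (mod 47).
Check: 12² = 144 ≡ 3 (mod 47). The two roots are 12 and 35.

12, 35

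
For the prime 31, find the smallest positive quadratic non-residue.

3

(2/31) = +1, so 2 is a residue.
(3/31) = −1, so 3 is the smallest positive non-residue mod 31.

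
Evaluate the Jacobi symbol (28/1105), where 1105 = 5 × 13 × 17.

Pull out 2^2: since 1105 ≡ 1 (mod 8), (2/1105) = +1, so (2/1105)^2 = +1.
Reciprocity: 7 ≡ 3 and 1105 ≡ 1 (mod 4), so (7/1105) = +(1105/7).
Reduce top mod 7: now compute (6/7).
Pull out 2: since 7 ≡ 7 (mod 8), (2/7) = +1.
Reciprocity: 3 ≡ 3 and 7 ≡ 3 (mod 4), so (3/7) = −(7/3).
Reduce top mod 3: now compute (1/3).
Reached (1/3) = 1. Collecting the sign flips along the way, the symbol is -1.

-1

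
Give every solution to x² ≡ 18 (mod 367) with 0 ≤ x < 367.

130, 237

Since 367 ≡ 3 (mod 4), a square root of 18 is 18^((367+1)/4) = 18^92 mod 367.
Repeated squaring: 18^2≡324, 18^4≡14, 18^8≡196, 18^16≡248, 18^32≡215, 18^64≡350 (mod 367).
18^92 = 18^(64+16+8+4) ≡ 237 (mod 367).
Check: 237² = 56169 ≡ 18 (mod 367). The two roots are 130 and 237.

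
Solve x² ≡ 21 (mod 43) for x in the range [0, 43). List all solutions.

Since 43 ≡ 3 (mod 4), a square root of 21 is 21^((43+1)/4) = 21^11 mod 43.
Repeated squaring: 21^2≡11, 21^4≡35, 21^8≡21 (mod 43).
21^11 = 21^(8+2+1) ≡ 35 (mod 43).
Check: 35² = 1225 ≡ 21 (mod 43). The two roots are 8 and 35.

8, 35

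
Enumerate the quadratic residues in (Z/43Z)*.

1,4,6,9,10,11,13,14,15,16,17,21,23,24,25,31,35,36,38,40,41

Square k = 1,…,21 (k and 43−k give the same square):
1²=1, 2²=4, 3²=9, 4²=16, 5²=25, 6²=36, 7²≡6, 8²≡21, 9²≡38, 10²≡14, 11²≡35, 12²≡15, 13²≡40, 14²≡24, 15²≡10, 16²≡41, 17²≡31, 18²≡23, 19²≡17, 20²≡13, 21²≡11 (mod 43).
So the quadratic residues mod 43 are {1, 4, 6, 9, 10, 11, 13, 14, 15, 16, 17, 21, 23, 24, 25, 31, 35, 36, 38, 40, 41}.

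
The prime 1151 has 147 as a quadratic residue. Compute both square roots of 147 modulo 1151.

Since 1151 ≡ 3 (mod 4), a square root of 147 is 147^((1151+1)/4) = 147^288 mod 1151.
Repeated squaring: 147^2≡891, 147^4≡842, 147^8≡1099, 147^16≡402, 147^32≡464, 147^64≡59, 147^128≡28, 147^256≡784 (mod 1151).
147^288 = 147^(256+32) ≡ 60 (mod 1151).
Check: 60² = 3600 ≡ 147 (mod 1151). The two roots are 60 and 1091.

60, 1091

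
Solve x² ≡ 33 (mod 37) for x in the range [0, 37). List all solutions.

12, 25

37 ≡ 1 (mod 4), so we find a root by search.
Trying successive values, 12² = 144 ≡ 33 (mod 37). The other root is 37 − 12 = 25.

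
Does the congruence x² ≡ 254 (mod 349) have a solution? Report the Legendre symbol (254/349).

1

Euler's criterion: (254/349) ≡ 254^174 (mod 349).
254^2 ≡ 300 (mod 349)
254^4 ≡ 307 (mod 349)
254^8 ≡ 19 (mod 349)
254^16 ≡ 12 (mod 349)
254^32 ≡ 144 (mod 349)
254^64 ≡ 145 (mod 349)
254^128 ≡ 85 (mod 349)
254^174 = 254^(128+32+8+4+2) ≡ 1 (mod 349).
Result is 1, so (254/349) = 1.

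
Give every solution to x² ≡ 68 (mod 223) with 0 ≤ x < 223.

Since 223 ≡ 3 (mod 4), a square root of 68 is 68^((223+1)/4) = 68^56 mod 223.
Repeated squaring: 68^2≡164, 68^4≡136, 68^8≡210, 68^16≡169, 68^32≡17 (mod 223).
68^56 = 68^(32+16+8) ≡ 115 (mod 223).
Check: 115² = 13225 ≡ 68 (mod 223). The two roots are 108 and 115.

108, 115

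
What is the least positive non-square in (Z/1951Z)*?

(2/1951) = +1, so 2 is a residue.
(3/1951) = −1, so 3 is the smallest positive non-residue mod 1951.

3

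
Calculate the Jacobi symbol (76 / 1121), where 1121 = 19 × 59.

Pull out 2^2: since 1121 ≡ 1 (mod 8), (2/1121) = +1, so (2/1121)^2 = +1.
Reciprocity: 19 ≡ 3 and 1121 ≡ 1 (mod 4), so (19/1121) = +(1121/19).
Reduce top mod 19: now compute (0/19).
Top reduces to 0: gcd > 1, so the symbol is 0.

0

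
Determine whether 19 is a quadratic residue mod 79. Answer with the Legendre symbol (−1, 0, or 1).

1

Euler's criterion: (19/79) ≡ 19^39 (mod 79).
19^2 ≡ 45 (mod 79)
19^4 ≡ 50 (mod 79)
19^8 ≡ 51 (mod 79)
19^16 ≡ 73 (mod 79)
19^32 ≡ 36 (mod 79)
19^39 = 19^(32+4+2+1) ≡ 1 (mod 79).
Result is 1, so (19/79) = 1.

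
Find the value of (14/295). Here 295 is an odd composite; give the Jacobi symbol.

Pull out 2: since 295 ≡ 7 (mod 8), (2/295) = +1.
Reciprocity: 7 ≡ 3 and 295 ≡ 3 (mod 4), so (7/295) = −(295/7).
Reduce top mod 7: now compute (1/7).
Reached (1/7) = 1. Collecting the sign flips along the way, the symbol is -1.

-1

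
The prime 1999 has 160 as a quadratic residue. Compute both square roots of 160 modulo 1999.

912, 1087

Since 1999 ≡ 3 (mod 4), a square root of 160 is 160^((1999+1)/4) = 160^500 mod 1999.
Repeated squaring: 160^2≡1612, 160^4≡1843, 160^8≡348, 160^16≡1164, 160^32≡1573, 160^64≡1566, 160^128≡1582, 160^256≡1975 (mod 1999).
160^500 = 160^(256+128+64+32+16+4) ≡ 912 (mod 1999).
Check: 912² = 831744 ≡ 160 (mod 1999). The two roots are 912 and 1087.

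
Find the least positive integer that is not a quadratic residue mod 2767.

3

(2/2767) = +1, so 2 is a residue.
(3/2767) = −1, so 3 is the smallest positive non-residue mod 2767.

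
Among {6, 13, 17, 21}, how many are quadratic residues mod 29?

2

(6/29) = +1 → QR.
(13/29) = +1 → QR.
(17/29) = -1 → non-residue.
(21/29) = -1 → non-residue.
Total quadratic residues among the 4: 2.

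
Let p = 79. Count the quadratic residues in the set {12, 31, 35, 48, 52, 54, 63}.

2

(12/79) = -1 → non-residue.
(31/79) = +1 → QR.
(35/79) = -1 → non-residue.
(48/79) = -1 → non-residue.
(52/79) = +1 → QR.
(54/79) = -1 → non-residue.
(63/79) = -1 → non-residue.
Total quadratic residues among the 7: 2.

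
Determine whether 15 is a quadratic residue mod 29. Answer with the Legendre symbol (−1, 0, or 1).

-1

Euler's criterion: (15/29) ≡ 15^14 (mod 29).
15^2 ≡ 22 (mod 29)
15^4 ≡ 20 (mod 29)
15^8 ≡ 23 (mod 29)
15^14 = 15^(8+4+2) ≡ 28 (mod 29).
Result is 28 ≡ −1, so (15/29) = −1.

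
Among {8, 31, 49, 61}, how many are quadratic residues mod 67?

(8/67) = -1 → non-residue.
(31/67) = -1 → non-residue.
(49/67) = +1 → QR.
(61/67) = -1 → non-residue.
Total quadratic residues among the 4: 1.

1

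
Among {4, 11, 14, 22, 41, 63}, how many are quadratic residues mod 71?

(4/71) = +1 → QR.
(11/71) = -1 → non-residue.
(14/71) = -1 → non-residue.
(22/71) = -1 → non-residue.
(41/71) = -1 → non-residue.
(63/71) = -1 → non-residue.
Total quadratic residues among the 6: 1.

1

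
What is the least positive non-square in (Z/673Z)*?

5

(2/673) = +1, so 2 is a residue.
(3/673) = +1, so 3 is a residue.
(4/673) = +1, so 4 is a residue.
(5/673) = −1, so 5 is the smallest positive non-residue mod 673.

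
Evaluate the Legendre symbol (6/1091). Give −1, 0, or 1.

-1

Pull out 2: since 1091 ≡ 3 (mod 8), (2/1091) = -1.
Reciprocity: 3 ≡ 3 and 1091 ≡ 3 (mod 4), so (3/1091) = −(1091/3).
Reduce top mod 3: now compute (2/3).
Pull out 2: since 3 ≡ 3 (mod 8), (2/3) = -1.
Reached (1/3) = 1. Collecting the sign flips along the way, the symbol is -1.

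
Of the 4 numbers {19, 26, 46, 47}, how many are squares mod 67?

3

(19/67) = +1 → QR.
(26/67) = +1 → QR.
(46/67) = -1 → non-residue.
(47/67) = +1 → QR.
Total quadratic residues among the 4: 3.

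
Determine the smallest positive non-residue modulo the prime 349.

(2/349) = −1, so 2 is the smallest positive non-residue mod 349.

2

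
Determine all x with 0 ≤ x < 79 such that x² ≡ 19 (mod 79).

Since 79 ≡ 3 (mod 4), a square root of 19 is 19^((79+1)/4) = 19^20 mod 79.
Repeated squaring: 19^2≡45, 19^4≡50, 19^8≡51, 19^16≡73 (mod 79).
19^20 = 19^(16+4) ≡ 16 (mod 79).
Check: 16² = 256 ≡ 19 (mod 79). The two roots are 16 and 63.

16, 63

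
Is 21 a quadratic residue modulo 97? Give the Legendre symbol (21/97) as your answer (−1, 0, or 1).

Euler's criterion: (21/97) ≡ 21^48 (mod 97).
21^2 ≡ 53 (mod 97)
21^4 ≡ 93 (mod 97)
21^8 ≡ 16 (mod 97)
21^16 ≡ 62 (mod 97)
21^32 ≡ 61 (mod 97)
21^48 = 21^(32+16) ≡ 96 (mod 97).
Result is 96 ≡ −1, so (21/97) = −1.

-1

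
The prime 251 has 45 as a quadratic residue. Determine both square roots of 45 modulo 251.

48, 203

Since 251 ≡ 3 (mod 4), a square root of 45 is 45^((251+1)/4) = 45^63 mod 251.
Repeated squaring: 45^2≡17, 45^4≡38, 45^8≡189, 45^16≡79, 45^32≡217 (mod 251).
45^63 = 45^(32+16+8+4+2+1) ≡ 48 (mod 251).
Check: 48² = 2304 ≡ 45 (mod 251). The two roots are 48 and 203.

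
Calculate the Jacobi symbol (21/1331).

Reciprocity: 21 ≡ 1 and 1331 ≡ 3 (mod 4), so (21/1331) = +(1331/21).
Reduce top mod 21: now compute (8/21).
Pull out 2^3: since 21 ≡ 5 (mod 8), (2/21) = -1, so (2/21)^3 = -1.
Reached (1/21) = 1. Collecting the sign flips along the way, the symbol is -1.

-1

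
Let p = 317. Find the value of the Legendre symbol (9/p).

Reciprocity: 9 ≡ 1 and 317 ≡ 1 (mod 4), so (9/317) = +(317/9).
Reduce top mod 9: now compute (2/9).
Pull out 2: since 9 ≡ 1 (mod 8), (2/9) = +1.
Reached (1/9) = 1. Collecting the sign flips along the way, the symbol is +1.

1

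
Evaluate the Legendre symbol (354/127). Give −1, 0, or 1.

First reduce: 354 ≡ 100 (mod 127).
Pull out 2^2: since 127 ≡ 7 (mod 8), (2/127) = +1, so (2/127)^2 = +1.
Reciprocity: 25 ≡ 1 and 127 ≡ 3 (mod 4), so (25/127) = +(127/25).
Reduce top mod 25: now compute (2/25).
Pull out 2: since 25 ≡ 1 (mod 8), (2/25) = +1.
Reached (1/25) = 1. Collecting the sign flips along the way, the symbol is +1.

1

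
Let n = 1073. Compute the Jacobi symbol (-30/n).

1

First reduce: -30 ≡ 1043 (mod 1073).
Reciprocity: 1043 ≡ 3 and 1073 ≡ 1 (mod 4), so (1043/1073) = +(1073/1043).
Reduce top mod 1043: now compute (30/1043).
Pull out 2: since 1043 ≡ 3 (mod 8), (2/1043) = -1.
Reciprocity: 15 ≡ 3 and 1043 ≡ 3 (mod 4), so (15/1043) = −(1043/15).
Reduce top mod 15: now compute (8/15).
Pull out 2^3: since 15 ≡ 7 (mod 8), (2/15) = +1, so (2/15)^3 = +1.
Reached (1/15) = 1. Collecting the sign flips along the way, the symbol is +1.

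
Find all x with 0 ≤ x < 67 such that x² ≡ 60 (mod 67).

Since 67 ≡ 3 (mod 4), a square root of 60 is 60^((67+1)/4) = 60^17 mod 67.
Repeated squaring: 60^2≡49, 60^4≡56, 60^8≡54, 60^16≡35 (mod 67).
60^17 = 60^(16+1) ≡ 23 (mod 67).
Check: 23² = 529 ≡ 60 (mod 67). The two roots are 23 and 44.

23, 44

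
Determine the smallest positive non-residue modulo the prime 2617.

(2/2617) = +1, so 2 is a residue.
(3/2617) = +1, so 3 is a residue.
(4/2617) = +1, so 4 is a residue.
(5/2617) = −1, so 5 is the smallest positive non-residue mod 2617.

5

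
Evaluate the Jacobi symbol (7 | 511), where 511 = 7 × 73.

0

Reciprocity: 7 ≡ 3 and 511 ≡ 3 (mod 4), so (7/511) = −(511/7).
Reduce top mod 7: now compute (0/7).
Top reduces to 0: gcd > 1, so the symbol is 0.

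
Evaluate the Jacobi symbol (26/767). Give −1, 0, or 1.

0

Pull out 2: since 767 ≡ 7 (mod 8), (2/767) = +1.
Reciprocity: 13 ≡ 1 and 767 ≡ 3 (mod 4), so (13/767) = +(767/13).
Reduce top mod 13: now compute (0/13).
Top reduces to 0: gcd > 1, so the symbol is 0.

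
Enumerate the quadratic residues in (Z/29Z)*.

Square k = 1,…,14 (k and 29−k give the same square):
1²=1, 2²=4, 3²=9, 4²=16, 5²=25, 6²≡7, 7²≡20, 8²≡6, 9²≡23, 10²≡13, 11²≡5, 12²≡28, 13²≡24, 14²≡22 (mod 29).
So the quadratic residues mod 29 are {1, 4, 5, 6, 7, 9, 13, 16, 20, 22, 23, 24, 25, 28}.

1 4 5 6 7 9 13 16 20 22 23 24 25 28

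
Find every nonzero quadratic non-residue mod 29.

Square k = 1,…,14 (k and 29−k give the same square):
1²=1, 2²=4, 3²=9, 4²=16, 5²=25, 6²≡7, 7²≡20, 8²≡6, 9²≡23, 10²≡13, 11²≡5, 12²≡28, 13²≡24, 14²≡22 (mod 29).
The residues are {1, 4, 5, 6, 7, 9, 13, 16, 20, 22, 23, 24, 25, 28}; the non-residues are the remaining 14 nonzero classes.

2, 3, 8, 10, 11, 12, 14, 15, 17, 18, 19, 21, 26, 27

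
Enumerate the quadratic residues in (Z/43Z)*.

Square k = 1,…,21 (k and 43−k give the same square):
1²=1, 2²=4, 3²=9, 4²=16, 5²=25, 6²=36, 7²≡6, 8²≡21, 9²≡38, 10²≡14, 11²≡35, 12²≡15, 13²≡40, 14²≡24, 15²≡10, 16²≡41, 17²≡31, 18²≡23, 19²≡17, 20²≡13, 21²≡11 (mod 43).
So the quadratic residues mod 43 are {1, 4, 6, 9, 10, 11, 13, 14, 15, 16, 17, 21, 23, 24, 25, 31, 35, 36, 38, 40, 41}.

1 4 6 9 10 11 13 14 15 16 17 21 23 24 25 31 35 36 38 40 41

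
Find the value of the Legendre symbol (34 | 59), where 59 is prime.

Euler's criterion: (34/59) ≡ 34^29 (mod 59).
34^2 ≡ 35 (mod 59)
34^4 ≡ 45 (mod 59)
34^8 ≡ 19 (mod 59)
34^16 ≡ 7 (mod 59)
34^29 = 34^(16+8+4+1) ≡ 58 (mod 59).
Result is 58 ≡ −1, so (34/59) = −1.

-1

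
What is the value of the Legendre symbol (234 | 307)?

Pull out 2: since 307 ≡ 3 (mod 8), (2/307) = -1.
Reciprocity: 117 ≡ 1 and 307 ≡ 3 (mod 4), so (117/307) = +(307/117).
Reduce top mod 117: now compute (73/117).
Reciprocity: 73 ≡ 1 and 117 ≡ 1 (mod 4), so (73/117) = +(117/73).
Reduce top mod 73: now compute (44/73).
Pull out 2^2: since 73 ≡ 1 (mod 8), (2/73) = +1, so (2/73)^2 = +1.
Reciprocity: 11 ≡ 3 and 73 ≡ 1 (mod 4), so (11/73) = +(73/11).
Reduce top mod 11: now compute (7/11).
Reciprocity: 7 ≡ 3 and 11 ≡ 3 (mod 4), so (7/11) = −(11/7).
Reduce top mod 7: now compute (4/7).
Pull out 2^2: since 7 ≡ 7 (mod 8), (2/7) = +1, so (2/7)^2 = +1.
Reached (1/7) = 1. Collecting the sign flips along the way, the symbol is +1.

1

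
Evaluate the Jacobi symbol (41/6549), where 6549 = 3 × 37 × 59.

Reciprocity: 41 ≡ 1 and 6549 ≡ 1 (mod 4), so (41/6549) = +(6549/41).
Reduce top mod 41: now compute (30/41).
Pull out 2: since 41 ≡ 1 (mod 8), (2/41) = +1.
Reciprocity: 15 ≡ 3 and 41 ≡ 1 (mod 4), so (15/41) = +(41/15).
Reduce top mod 15: now compute (11/15).
Reciprocity: 11 ≡ 3 and 15 ≡ 3 (mod 4), so (11/15) = −(15/11).
Reduce top mod 11: now compute (4/11).
Pull out 2^2: since 11 ≡ 3 (mod 8), (2/11) = -1, so (2/11)^2 = +1.
Reached (1/11) = 1. Collecting the sign flips along the way, the symbol is -1.

-1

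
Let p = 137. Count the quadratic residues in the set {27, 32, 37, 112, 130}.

4

(27/137) = -1 → non-residue.
(32/137) = +1 → QR.
(37/137) = +1 → QR.
(112/137) = +1 → QR.
(130/137) = +1 → QR.
Total quadratic residues among the 5: 4.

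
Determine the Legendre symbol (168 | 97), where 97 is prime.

Euler's criterion: (168/97) ≡ 71^48 (mod 97).
71^2 ≡ 94 (mod 97)
71^4 ≡ 9 (mod 97)
71^8 ≡ 81 (mod 97)
71^16 ≡ 62 (mod 97)
71^32 ≡ 61 (mod 97)
71^48 = 71^(32+16) ≡ 96 (mod 97).
Result is 96 ≡ −1, so (168/97) = −1.

-1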